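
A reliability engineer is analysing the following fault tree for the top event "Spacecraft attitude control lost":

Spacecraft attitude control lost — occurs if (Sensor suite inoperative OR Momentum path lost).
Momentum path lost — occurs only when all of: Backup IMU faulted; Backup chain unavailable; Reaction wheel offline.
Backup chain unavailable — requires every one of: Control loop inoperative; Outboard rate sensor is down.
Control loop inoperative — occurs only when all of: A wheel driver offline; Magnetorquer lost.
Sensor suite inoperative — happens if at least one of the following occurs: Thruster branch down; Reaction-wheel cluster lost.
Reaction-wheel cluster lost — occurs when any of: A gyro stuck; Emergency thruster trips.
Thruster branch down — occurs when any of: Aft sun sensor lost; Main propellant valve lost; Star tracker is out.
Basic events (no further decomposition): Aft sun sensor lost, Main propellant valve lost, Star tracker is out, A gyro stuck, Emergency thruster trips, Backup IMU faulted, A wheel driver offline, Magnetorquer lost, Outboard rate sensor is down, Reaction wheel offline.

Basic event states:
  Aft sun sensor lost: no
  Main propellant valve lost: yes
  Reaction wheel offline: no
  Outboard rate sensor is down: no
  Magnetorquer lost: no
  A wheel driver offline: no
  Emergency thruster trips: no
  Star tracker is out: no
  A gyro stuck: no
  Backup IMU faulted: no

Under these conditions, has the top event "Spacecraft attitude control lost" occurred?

Thruster branch down [OR]: Aft sun sensor lost=not, Main propellant valve lost=occurs, Star tracker is out=not → at least one input occurs → occurs.
Reaction-wheel cluster lost [OR]: A gyro stuck=not, Emergency thruster trips=not → no input occurs → does not occur.
Sensor suite inoperative [OR]: Thruster branch down=occurs, Reaction-wheel cluster lost=not → at least one input occurs → occurs.
Control loop inoperative [AND]: A wheel driver offline=not, Magnetorquer lost=not → not all inputs occur → does not occur.
Backup chain unavailable [AND]: Control loop inoperative=not, Outboard rate sensor is down=not → not all inputs occur → does not occur.
Momentum path lost [AND]: Backup IMU faulted=not, Backup chain unavailable=not, Reaction wheel offline=not → not all inputs occur → does not occur.
Spacecraft attitude control lost [OR]: Sensor suite inoperative=occurs, Momentum path lost=not → at least one input occurs → occurs.

Yes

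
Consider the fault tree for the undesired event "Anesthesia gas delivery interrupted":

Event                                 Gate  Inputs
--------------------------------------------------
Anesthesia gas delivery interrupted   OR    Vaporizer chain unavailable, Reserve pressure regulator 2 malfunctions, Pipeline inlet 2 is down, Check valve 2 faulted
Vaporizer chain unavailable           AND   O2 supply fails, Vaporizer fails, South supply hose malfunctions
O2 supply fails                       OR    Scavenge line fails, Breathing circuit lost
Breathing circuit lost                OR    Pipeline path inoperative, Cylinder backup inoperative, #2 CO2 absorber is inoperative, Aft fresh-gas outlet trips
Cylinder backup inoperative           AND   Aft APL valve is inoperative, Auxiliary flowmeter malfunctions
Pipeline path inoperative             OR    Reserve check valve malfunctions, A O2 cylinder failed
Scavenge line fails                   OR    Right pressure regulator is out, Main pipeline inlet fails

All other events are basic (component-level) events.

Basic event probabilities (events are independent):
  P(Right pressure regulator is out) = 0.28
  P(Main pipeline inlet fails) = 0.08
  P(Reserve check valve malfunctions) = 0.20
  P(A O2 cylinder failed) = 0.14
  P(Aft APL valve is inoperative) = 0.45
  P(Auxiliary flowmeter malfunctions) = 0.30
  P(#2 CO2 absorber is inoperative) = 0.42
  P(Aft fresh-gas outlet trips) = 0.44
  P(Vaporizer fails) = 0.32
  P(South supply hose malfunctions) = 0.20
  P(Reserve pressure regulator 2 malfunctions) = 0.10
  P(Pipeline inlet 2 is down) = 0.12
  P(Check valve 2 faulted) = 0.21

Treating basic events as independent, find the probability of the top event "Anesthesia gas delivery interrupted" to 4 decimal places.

P(Scavenge line fails) [OR] = 1 − (1−0.28) × (1−0.08) = 0.337600
P(Pipeline path inoperative) [OR] = 1 − (1−0.20) × (1−0.14) = 0.312000
P(Cylinder backup inoperative) [AND] = 0.45 × 0.30 = 0.135000
P(Breathing circuit lost) [OR] = 1 − (1−0.312000) × (1−0.135000) × (1−0.42) × (1−0.44) = 0.806705
P(O2 supply fails) [OR] = 1 − (1−0.337600) × (1−0.806705) = 0.871961
P(Vaporizer chain unavailable) [AND] = 0.871961 × 0.32 × 0.20 = 0.055806
P(Anesthesia gas delivery interrupted) [OR] = 1 − (1−0.055806) × (1−0.10) × (1−0.12) × (1−0.21) = 0.409237
Rounded to 4 decimal places: P(Anesthesia gas delivery interrupted) ≈ 0.4092.

0.4092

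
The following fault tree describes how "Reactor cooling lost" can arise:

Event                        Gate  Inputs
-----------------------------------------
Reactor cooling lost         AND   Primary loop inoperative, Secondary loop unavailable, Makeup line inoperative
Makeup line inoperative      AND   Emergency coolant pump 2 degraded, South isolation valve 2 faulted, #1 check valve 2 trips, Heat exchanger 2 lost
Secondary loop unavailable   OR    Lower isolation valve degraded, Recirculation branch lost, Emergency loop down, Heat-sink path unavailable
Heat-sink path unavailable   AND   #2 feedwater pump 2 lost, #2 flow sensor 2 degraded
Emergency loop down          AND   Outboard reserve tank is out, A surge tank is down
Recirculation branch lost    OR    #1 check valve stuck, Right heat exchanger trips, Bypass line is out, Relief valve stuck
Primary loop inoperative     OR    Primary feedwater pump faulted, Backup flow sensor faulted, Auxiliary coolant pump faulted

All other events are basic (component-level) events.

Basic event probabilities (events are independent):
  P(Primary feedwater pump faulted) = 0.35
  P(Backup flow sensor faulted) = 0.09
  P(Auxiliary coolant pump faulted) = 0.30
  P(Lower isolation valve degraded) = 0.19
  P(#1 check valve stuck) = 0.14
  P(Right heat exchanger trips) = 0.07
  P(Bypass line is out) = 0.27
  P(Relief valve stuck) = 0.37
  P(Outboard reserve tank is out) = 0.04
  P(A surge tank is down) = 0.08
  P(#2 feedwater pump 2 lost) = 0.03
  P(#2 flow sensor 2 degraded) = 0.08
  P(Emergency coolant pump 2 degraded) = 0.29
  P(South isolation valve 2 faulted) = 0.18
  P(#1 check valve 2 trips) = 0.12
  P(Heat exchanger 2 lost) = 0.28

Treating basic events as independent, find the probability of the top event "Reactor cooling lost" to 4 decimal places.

P(Primary loop inoperative) [OR] = 1 − (1−0.35) × (1−0.09) × (1−0.30) = 0.585950
P(Recirculation branch lost) [OR] = 1 − (1−0.14) × (1−0.07) × (1−0.27) × (1−0.37) = 0.632172
P(Emergency loop down) [AND] = 0.04 × 0.08 = 0.003200
P(Heat-sink path unavailable) [AND] = 0.03 × 0.08 = 0.002400
P(Secondary loop unavailable) [OR] = 1 − (1−0.19) × (1−0.632172) × (1−0.003200) × (1−0.002400) = 0.703725
P(Makeup line inoperative) [AND] = 0.29 × 0.18 × 0.12 × 0.28 = 0.001754
P(Reactor cooling lost) [AND] = 0.585950 × 0.703725 × 0.001754 = 0.000723
Rounded to 4 decimal places: P(Reactor cooling lost) ≈ 0.0007.

0.0007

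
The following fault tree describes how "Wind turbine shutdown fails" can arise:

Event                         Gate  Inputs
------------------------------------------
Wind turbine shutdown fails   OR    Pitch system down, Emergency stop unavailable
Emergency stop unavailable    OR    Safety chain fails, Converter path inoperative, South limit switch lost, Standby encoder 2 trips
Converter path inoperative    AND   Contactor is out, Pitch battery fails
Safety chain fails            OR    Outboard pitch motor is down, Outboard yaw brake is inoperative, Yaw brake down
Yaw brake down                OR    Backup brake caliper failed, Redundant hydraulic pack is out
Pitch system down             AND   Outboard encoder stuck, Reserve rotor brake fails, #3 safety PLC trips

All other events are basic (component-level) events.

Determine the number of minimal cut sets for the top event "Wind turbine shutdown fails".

8

Pitch system down [AND]: one cut set from each child combined → 1 × 1 × 1 = 1 cut set(s).
Yaw brake down [OR]: union of children's cut sets → 2 cut set(s).
Safety chain fails [OR]: union of children's cut sets → 4 cut set(s).
Converter path inoperative [AND]: one cut set from each child combined → 1 × 1 = 1 cut set(s).
Emergency stop unavailable [OR]: union of children's cut sets → 7 cut set(s).
Wind turbine shutdown fails [OR]: union of children's cut sets → 8 cut set(s).
Minimal cut sets: {#3 safety PLC trips, Outboard encoder stuck, Reserve rotor brake fails}; {Outboard pitch motor is down}; {Outboard yaw brake is inoperative}; {Backup brake caliper failed}; {Redundant hydraulic pack is out}; {Contactor is out, Pitch battery fails}; {South limit switch lost}; {Standby encoder 2 trips}.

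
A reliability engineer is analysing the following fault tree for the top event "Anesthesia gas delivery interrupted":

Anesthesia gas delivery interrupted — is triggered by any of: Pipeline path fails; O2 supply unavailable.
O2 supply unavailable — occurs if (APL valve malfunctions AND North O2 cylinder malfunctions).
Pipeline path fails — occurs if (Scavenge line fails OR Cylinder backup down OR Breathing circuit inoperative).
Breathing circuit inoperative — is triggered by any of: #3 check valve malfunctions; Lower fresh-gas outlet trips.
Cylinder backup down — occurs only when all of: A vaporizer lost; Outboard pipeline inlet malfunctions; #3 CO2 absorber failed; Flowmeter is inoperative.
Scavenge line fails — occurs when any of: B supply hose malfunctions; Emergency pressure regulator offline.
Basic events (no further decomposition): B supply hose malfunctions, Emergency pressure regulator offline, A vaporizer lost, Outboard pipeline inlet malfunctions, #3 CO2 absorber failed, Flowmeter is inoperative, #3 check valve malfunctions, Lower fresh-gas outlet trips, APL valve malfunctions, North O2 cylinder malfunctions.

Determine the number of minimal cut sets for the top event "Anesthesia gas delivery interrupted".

Scavenge line fails [OR]: union of children's cut sets → 2 cut set(s).
Cylinder backup down [AND]: one cut set from each child combined → 1 × 1 × 1 × 1 = 1 cut set(s).
Breathing circuit inoperative [OR]: union of children's cut sets → 2 cut set(s).
Pipeline path fails [OR]: union of children's cut sets → 5 cut set(s).
O2 supply unavailable [AND]: one cut set from each child combined → 1 × 1 = 1 cut set(s).
Anesthesia gas delivery interrupted [OR]: union of children's cut sets → 6 cut set(s).
Minimal cut sets: {B supply hose malfunctions}; {Emergency pressure regulator offline}; {#3 CO2 absorber failed, A vaporizer lost, Flowmeter is inoperative, Outboard pipeline inlet malfunctions}; {#3 check valve malfunctions}; {Lower fresh-gas outlet trips}; {APL valve malfunctions, North O2 cylinder malfunctions}.

6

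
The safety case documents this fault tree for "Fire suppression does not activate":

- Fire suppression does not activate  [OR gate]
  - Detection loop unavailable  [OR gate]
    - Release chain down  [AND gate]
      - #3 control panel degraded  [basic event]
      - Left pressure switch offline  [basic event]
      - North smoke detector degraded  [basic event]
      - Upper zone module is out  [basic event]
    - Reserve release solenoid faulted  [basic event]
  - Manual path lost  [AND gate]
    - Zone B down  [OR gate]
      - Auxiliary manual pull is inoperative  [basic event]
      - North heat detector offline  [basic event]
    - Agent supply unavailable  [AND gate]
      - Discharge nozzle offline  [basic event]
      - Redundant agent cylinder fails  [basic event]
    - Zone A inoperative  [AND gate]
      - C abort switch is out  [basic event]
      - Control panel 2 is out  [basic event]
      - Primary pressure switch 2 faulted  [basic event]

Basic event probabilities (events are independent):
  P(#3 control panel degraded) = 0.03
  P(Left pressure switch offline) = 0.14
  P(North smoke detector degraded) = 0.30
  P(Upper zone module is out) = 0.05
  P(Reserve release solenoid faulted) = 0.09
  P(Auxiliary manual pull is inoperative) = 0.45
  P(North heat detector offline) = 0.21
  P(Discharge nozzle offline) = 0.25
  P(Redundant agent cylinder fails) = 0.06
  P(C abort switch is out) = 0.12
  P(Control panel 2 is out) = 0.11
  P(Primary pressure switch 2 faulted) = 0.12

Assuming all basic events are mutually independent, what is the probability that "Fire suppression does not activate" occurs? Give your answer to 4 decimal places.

P(Release chain down) [AND] = 0.03 × 0.14 × 0.30 × 0.05 = 0.000063
P(Detection loop unavailable) [OR] = 1 − (1−0.000063) × (1−0.09) = 0.090057
P(Zone B down) [OR] = 1 − (1−0.45) × (1−0.21) = 0.565500
P(Agent supply unavailable) [AND] = 0.25 × 0.06 = 0.015000
P(Zone A inoperative) [AND] = 0.12 × 0.11 × 0.12 = 0.001584
P(Manual path lost) [AND] = 0.565500 × 0.015000 × 0.001584 = 0.000013
P(Fire suppression does not activate) [OR] = 1 − (1−0.090057) × (1−0.000013) = 0.090069
Rounded to 4 decimal places: P(Fire suppression does not activate) ≈ 0.0901.

0.0901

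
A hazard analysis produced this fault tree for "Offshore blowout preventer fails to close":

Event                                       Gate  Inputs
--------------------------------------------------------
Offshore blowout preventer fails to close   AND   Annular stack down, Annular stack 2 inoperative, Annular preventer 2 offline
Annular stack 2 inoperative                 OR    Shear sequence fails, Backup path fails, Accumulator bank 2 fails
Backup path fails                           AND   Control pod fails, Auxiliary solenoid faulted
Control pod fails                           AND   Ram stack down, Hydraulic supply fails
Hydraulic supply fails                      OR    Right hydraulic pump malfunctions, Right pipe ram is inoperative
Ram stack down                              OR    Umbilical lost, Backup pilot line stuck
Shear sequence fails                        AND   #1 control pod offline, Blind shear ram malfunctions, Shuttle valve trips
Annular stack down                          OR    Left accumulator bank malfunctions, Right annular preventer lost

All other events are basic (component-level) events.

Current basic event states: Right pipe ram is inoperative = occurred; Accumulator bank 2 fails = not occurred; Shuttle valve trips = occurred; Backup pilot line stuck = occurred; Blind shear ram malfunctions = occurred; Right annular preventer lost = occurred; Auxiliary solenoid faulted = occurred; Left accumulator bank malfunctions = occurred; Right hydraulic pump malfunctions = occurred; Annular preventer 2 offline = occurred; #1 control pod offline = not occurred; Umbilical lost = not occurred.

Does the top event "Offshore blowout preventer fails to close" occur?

Yes

Annular stack down [OR]: Left accumulator bank malfunctions=occurs, Right annular preventer lost=occurs → at least one input occurs → occurs.
Shear sequence fails [AND]: #1 control pod offline=not, Blind shear ram malfunctions=occurs, Shuttle valve trips=occurs → not all inputs occur → does not occur.
Ram stack down [OR]: Umbilical lost=not, Backup pilot line stuck=occurs → at least one input occurs → occurs.
Hydraulic supply fails [OR]: Right hydraulic pump malfunctions=occurs, Right pipe ram is inoperative=occurs → at least one input occurs → occurs.
Control pod fails [AND]: Ram stack down=occurs, Hydraulic supply fails=occurs → all inputs occur → occurs.
Backup path fails [AND]: Control pod fails=occurs, Auxiliary solenoid faulted=occurs → all inputs occur → occurs.
Annular stack 2 inoperative [OR]: Shear sequence fails=not, Backup path fails=occurs, Accumulator bank 2 fails=not → at least one input occurs → occurs.
Offshore blowout preventer fails to close [AND]: Annular stack down=occurs, Annular stack 2 inoperative=occurs, Annular preventer 2 offline=occurs → all inputs occur → occurs.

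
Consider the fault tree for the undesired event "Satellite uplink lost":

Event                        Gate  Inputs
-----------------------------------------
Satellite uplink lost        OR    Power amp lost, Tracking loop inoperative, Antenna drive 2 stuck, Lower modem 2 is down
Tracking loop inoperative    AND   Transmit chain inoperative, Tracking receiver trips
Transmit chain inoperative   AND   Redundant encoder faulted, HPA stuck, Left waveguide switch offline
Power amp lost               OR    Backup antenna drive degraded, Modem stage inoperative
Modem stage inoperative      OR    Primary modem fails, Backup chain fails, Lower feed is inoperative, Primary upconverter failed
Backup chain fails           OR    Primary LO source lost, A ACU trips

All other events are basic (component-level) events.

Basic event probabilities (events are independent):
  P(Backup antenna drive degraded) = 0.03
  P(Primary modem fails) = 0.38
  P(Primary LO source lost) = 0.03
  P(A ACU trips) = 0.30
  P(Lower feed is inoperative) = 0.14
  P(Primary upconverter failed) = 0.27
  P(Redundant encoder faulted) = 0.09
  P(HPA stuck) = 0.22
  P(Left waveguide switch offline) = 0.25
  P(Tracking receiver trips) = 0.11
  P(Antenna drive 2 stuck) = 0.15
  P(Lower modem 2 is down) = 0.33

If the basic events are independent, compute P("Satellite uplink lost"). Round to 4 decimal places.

P(Backup chain fails) [OR] = 1 − (1−0.03) × (1−0.30) = 0.321000
P(Modem stage inoperative) [OR] = 1 − (1−0.38) × (1−0.321000) × (1−0.14) × (1−0.27) = 0.735709
P(Power amp lost) [OR] = 1 − (1−0.03) × (1−0.735709) = 0.743638
P(Transmit chain inoperative) [AND] = 0.09 × 0.22 × 0.25 = 0.004950
P(Tracking loop inoperative) [AND] = 0.004950 × 0.11 = 0.000545
P(Satellite uplink lost) [OR] = 1 − (1−0.743638) × (1−0.000545) × (1−0.15) × (1−0.33) = 0.854081
Rounded to 4 decimal places: P(Satellite uplink lost) ≈ 0.8541.

0.8541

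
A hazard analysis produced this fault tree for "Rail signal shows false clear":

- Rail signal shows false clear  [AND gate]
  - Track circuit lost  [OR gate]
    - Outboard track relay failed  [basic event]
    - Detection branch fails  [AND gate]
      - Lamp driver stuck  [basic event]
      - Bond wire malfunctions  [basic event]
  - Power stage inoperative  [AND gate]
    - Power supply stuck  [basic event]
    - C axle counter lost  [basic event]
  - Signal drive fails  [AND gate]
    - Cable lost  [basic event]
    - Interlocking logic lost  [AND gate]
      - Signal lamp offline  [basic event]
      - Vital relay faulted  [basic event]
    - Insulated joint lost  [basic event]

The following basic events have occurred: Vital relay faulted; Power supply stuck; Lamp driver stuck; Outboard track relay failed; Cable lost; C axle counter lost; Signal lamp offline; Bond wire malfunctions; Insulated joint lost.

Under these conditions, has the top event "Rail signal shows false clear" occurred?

Detection branch fails [AND]: Lamp driver stuck=occurs, Bond wire malfunctions=occurs → all inputs occur → occurs.
Track circuit lost [OR]: Outboard track relay failed=occurs, Detection branch fails=occurs → at least one input occurs → occurs.
Power stage inoperative [AND]: Power supply stuck=occurs, C axle counter lost=occurs → all inputs occur → occurs.
Interlocking logic lost [AND]: Signal lamp offline=occurs, Vital relay faulted=occurs → all inputs occur → occurs.
Signal drive fails [AND]: Cable lost=occurs, Interlocking logic lost=occurs, Insulated joint lost=occurs → all inputs occur → occurs.
Rail signal shows false clear [AND]: Track circuit lost=occurs, Power stage inoperative=occurs, Signal drive fails=occurs → all inputs occur → occurs.

Yes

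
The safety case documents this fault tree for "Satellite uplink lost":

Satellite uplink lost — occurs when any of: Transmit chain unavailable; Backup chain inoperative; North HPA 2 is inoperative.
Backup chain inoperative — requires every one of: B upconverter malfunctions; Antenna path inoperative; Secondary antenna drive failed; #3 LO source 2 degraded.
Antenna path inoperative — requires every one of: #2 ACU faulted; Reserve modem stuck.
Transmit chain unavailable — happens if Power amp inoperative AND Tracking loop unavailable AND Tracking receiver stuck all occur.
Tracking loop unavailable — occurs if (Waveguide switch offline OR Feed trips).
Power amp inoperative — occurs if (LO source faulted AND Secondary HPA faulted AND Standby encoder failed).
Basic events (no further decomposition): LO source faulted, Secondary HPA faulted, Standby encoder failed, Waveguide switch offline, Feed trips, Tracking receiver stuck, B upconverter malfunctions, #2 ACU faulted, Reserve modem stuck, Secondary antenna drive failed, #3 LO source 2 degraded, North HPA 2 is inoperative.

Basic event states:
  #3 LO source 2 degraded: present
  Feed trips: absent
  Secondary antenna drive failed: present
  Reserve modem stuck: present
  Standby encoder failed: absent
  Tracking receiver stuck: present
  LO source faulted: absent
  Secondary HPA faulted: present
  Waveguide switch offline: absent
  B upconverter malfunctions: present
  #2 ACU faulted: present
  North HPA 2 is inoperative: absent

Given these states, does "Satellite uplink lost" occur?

Yes

Power amp inoperative [AND]: LO source faulted=not, Secondary HPA faulted=occurs, Standby encoder failed=not → not all inputs occur → does not occur.
Tracking loop unavailable [OR]: Waveguide switch offline=not, Feed trips=not → no input occurs → does not occur.
Transmit chain unavailable [AND]: Power amp inoperative=not, Tracking loop unavailable=not, Tracking receiver stuck=occurs → not all inputs occur → does not occur.
Antenna path inoperative [AND]: #2 ACU faulted=occurs, Reserve modem stuck=occurs → all inputs occur → occurs.
Backup chain inoperative [AND]: B upconverter malfunctions=occurs, Antenna path inoperative=occurs, Secondary antenna drive failed=occurs, #3 LO source 2 degraded=occurs → all inputs occur → occurs.
Satellite uplink lost [OR]: Transmit chain unavailable=not, Backup chain inoperative=occurs, North HPA 2 is inoperative=not → at least one input occurs → occurs.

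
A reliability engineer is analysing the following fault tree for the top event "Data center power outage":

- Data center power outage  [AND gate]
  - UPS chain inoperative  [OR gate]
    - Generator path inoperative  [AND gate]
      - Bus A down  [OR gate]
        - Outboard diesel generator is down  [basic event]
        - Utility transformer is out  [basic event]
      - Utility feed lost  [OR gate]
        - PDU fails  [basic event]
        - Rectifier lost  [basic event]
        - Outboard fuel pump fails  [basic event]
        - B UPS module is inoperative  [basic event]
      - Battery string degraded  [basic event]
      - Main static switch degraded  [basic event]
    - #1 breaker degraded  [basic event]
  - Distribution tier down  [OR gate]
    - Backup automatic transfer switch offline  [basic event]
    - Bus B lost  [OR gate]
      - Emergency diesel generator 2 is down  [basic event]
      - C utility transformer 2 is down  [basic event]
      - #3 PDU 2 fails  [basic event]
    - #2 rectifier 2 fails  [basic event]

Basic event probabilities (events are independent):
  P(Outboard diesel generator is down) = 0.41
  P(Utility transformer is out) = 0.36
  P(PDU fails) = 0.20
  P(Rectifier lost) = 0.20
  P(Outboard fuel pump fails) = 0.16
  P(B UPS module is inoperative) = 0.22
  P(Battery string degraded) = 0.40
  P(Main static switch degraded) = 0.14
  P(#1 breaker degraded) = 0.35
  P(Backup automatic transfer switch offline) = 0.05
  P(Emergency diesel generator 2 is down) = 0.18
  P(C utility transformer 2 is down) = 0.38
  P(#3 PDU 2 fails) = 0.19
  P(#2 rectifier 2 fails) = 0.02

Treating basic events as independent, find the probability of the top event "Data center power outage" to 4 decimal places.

P(Bus A down) [OR] = 1 − (1−0.41) × (1−0.36) = 0.622400
P(Utility feed lost) [OR] = 1 − (1−0.20) × (1−0.20) × (1−0.16) × (1−0.22) = 0.580672
P(Generator path inoperative) [AND] = 0.622400 × 0.580672 × 0.40 × 0.14 = 0.020239
P(UPS chain inoperative) [OR] = 1 − (1−0.020239) × (1−0.35) = 0.363155
P(Bus B lost) [OR] = 1 − (1−0.18) × (1−0.38) × (1−0.19) = 0.588196
P(Distribution tier down) [OR] = 1 − (1−0.05) × (1−0.588196) × (1−0.02) = 0.616610
P(Data center power outage) [AND] = 0.363155 × 0.616610 = 0.223925
Rounded to 4 decimal places: P(Data center power outage) ≈ 0.2239.

0.2239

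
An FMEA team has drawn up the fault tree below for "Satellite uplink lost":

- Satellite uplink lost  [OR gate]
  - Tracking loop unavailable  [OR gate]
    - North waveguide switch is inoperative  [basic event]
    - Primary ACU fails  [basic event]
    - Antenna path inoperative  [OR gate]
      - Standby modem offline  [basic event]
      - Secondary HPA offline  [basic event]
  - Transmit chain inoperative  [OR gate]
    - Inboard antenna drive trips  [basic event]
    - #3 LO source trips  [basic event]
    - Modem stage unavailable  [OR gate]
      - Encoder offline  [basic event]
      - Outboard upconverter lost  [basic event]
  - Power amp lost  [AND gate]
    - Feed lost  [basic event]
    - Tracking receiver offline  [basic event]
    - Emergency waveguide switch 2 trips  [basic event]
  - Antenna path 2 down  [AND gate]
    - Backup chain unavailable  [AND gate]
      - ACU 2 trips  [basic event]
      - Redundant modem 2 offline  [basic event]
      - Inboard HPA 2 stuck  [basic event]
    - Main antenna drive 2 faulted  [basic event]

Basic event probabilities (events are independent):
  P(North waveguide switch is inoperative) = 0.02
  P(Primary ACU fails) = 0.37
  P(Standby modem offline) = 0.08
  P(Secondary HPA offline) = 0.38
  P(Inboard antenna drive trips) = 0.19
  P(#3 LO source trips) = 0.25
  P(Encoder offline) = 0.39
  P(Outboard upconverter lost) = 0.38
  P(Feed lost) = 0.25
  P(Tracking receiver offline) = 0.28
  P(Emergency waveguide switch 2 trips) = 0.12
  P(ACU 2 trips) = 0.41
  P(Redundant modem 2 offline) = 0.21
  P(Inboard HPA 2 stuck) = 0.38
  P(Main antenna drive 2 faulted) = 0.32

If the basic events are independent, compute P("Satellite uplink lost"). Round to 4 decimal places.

0.9206

P(Antenna path inoperative) [OR] = 1 − (1−0.08) × (1−0.38) = 0.429600
P(Tracking loop unavailable) [OR] = 1 − (1−0.02) × (1−0.37) × (1−0.429600) = 0.647835
P(Modem stage unavailable) [OR] = 1 − (1−0.39) × (1−0.38) = 0.621800
P(Transmit chain inoperative) [OR] = 1 − (1−0.19) × (1−0.25) × (1−0.621800) = 0.770244
P(Power amp lost) [AND] = 0.25 × 0.28 × 0.12 = 0.008400
P(Backup chain unavailable) [AND] = 0.41 × 0.21 × 0.38 = 0.032718
P(Antenna path 2 down) [AND] = 0.032718 × 0.32 = 0.010470
P(Satellite uplink lost) [OR] = 1 − (1−0.647835) × (1−0.770244) × (1−0.008400) × (1−0.010470) = 0.920608
Rounded to 4 decimal places: P(Satellite uplink lost) ≈ 0.9206.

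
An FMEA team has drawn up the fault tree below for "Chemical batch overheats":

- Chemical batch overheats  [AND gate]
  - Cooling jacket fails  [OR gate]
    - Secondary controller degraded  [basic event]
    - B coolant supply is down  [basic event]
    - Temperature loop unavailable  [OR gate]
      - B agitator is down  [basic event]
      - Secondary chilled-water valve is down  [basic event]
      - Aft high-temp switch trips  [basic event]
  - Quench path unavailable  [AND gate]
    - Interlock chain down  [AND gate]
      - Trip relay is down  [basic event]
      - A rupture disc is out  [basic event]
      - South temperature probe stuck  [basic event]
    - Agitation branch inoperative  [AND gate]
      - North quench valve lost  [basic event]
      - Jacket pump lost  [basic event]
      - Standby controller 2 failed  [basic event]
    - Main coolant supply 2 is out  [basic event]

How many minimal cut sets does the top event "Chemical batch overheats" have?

Temperature loop unavailable [OR]: union of children's cut sets → 3 cut set(s).
Cooling jacket fails [OR]: union of children's cut sets → 5 cut set(s).
Interlock chain down [AND]: one cut set from each child combined → 1 × 1 × 1 = 1 cut set(s).
Agitation branch inoperative [AND]: one cut set from each child combined → 1 × 1 × 1 = 1 cut set(s).
Quench path unavailable [AND]: one cut set from each child combined → 1 × 1 × 1 = 1 cut set(s).
Chemical batch overheats [AND]: one cut set from each child combined → 5 × 1 = 5 cut set(s).
Minimal cut sets: {A rupture disc is out, Jacket pump lost, Main coolant supply 2 is out, North quench valve lost, Secondary controller degraded, South temperature probe stuck, Standby controller 2 failed, Trip relay is down}; {A rupture disc is out, B coolant supply is down, Jacket pump lost, Main coolant supply 2 is out, North quench valve lost, South temperature probe stuck, Standby controller 2 failed, Trip relay is down}; {A rupture disc is out, B agitator is down, Jacket pump lost, Main coolant supply 2 is out, North quench valve lost, South temperature probe stuck, Standby controller 2 failed, Trip relay is down}; {A rupture disc is out, Jacket pump lost, Main coolant supply 2 is out, North quench valve lost, Secondary chilled-water valve is down, South temperature probe stuck, Standby controller 2 failed, Trip relay is down}; {A rupture disc is out, Aft high-temp switch trips, Jacket pump lost, Main coolant supply 2 is out, North quench valve lost, South temperature probe stuck, Standby controller 2 failed, Trip relay is down}.

5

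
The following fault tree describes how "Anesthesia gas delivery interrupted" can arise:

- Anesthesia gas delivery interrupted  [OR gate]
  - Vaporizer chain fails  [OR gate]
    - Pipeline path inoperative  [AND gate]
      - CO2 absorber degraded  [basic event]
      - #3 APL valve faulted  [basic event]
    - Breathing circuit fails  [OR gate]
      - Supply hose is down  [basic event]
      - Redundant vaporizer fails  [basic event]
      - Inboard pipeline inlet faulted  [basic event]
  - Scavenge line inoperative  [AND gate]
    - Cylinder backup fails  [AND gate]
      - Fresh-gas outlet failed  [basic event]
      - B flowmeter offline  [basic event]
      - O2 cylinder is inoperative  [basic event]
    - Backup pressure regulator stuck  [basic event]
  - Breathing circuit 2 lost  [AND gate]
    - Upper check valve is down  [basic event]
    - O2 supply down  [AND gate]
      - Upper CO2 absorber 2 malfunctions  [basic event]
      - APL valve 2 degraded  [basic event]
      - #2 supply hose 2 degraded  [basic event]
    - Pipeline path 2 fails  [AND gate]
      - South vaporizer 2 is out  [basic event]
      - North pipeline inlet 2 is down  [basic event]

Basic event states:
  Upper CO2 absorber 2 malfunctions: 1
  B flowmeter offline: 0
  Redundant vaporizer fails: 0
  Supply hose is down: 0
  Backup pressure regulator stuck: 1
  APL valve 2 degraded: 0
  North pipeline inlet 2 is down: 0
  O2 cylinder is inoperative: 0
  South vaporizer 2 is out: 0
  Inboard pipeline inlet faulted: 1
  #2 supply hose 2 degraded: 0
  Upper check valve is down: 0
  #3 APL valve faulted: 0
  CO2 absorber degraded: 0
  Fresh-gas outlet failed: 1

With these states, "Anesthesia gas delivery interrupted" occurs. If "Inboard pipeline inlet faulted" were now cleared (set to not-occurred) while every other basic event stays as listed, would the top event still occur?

No

Counterfactual: set "Inboard pipeline inlet faulted" to not occurred.
Pipeline path inoperative [AND]: CO2 absorber degraded=not, #3 APL valve faulted=not → not all inputs occur → does not occur.
Breathing circuit fails [OR]: Supply hose is down=not, Redundant vaporizer fails=not, Inboard pipeline inlet faulted=not → no input occurs → does not occur.
Vaporizer chain fails [OR]: Pipeline path inoperative=not, Breathing circuit fails=not → no input occurs → does not occur.
Cylinder backup fails [AND]: Fresh-gas outlet failed=occurs, B flowmeter offline=not, O2 cylinder is inoperative=not → not all inputs occur → does not occur.
Scavenge line inoperative [AND]: Cylinder backup fails=not, Backup pressure regulator stuck=occurs → not all inputs occur → does not occur.
O2 supply down [AND]: Upper CO2 absorber 2 malfunctions=occurs, APL valve 2 degraded=not, #2 supply hose 2 degraded=not → not all inputs occur → does not occur.
Pipeline path 2 fails [AND]: South vaporizer 2 is out=not, North pipeline inlet 2 is down=not → not all inputs occur → does not occur.
Breathing circuit 2 lost [AND]: Upper check valve is down=not, O2 supply down=not, Pipeline path 2 fails=not → not all inputs occur → does not occur.
Anesthesia gas delivery interrupted [OR]: Vaporizer chain fails=not, Scavenge line inoperative=not, Breathing circuit 2 lost=not → no input occurs → does not occur.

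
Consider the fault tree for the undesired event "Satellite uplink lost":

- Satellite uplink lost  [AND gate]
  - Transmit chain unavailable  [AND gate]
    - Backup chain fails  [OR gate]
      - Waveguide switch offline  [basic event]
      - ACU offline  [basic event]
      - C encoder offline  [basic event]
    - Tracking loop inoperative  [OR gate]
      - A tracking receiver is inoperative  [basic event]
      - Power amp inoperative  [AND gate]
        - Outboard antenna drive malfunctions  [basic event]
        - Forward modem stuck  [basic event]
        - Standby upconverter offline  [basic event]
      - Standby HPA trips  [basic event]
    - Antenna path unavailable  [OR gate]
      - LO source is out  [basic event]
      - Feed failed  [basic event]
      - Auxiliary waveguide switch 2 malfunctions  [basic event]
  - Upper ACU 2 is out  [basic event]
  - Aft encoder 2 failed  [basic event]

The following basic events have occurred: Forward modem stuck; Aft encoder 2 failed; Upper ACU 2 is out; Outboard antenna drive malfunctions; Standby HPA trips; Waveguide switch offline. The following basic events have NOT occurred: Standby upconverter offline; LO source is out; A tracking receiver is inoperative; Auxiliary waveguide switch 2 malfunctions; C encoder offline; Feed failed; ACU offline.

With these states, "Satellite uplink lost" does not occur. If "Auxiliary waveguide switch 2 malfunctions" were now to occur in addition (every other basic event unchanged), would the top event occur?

Yes

Counterfactual: set "Auxiliary waveguide switch 2 malfunctions" to occurred.
Backup chain fails [OR]: Waveguide switch offline=occurs, ACU offline=not, C encoder offline=not → at least one input occurs → occurs.
Power amp inoperative [AND]: Outboard antenna drive malfunctions=occurs, Forward modem stuck=occurs, Standby upconverter offline=not → not all inputs occur → does not occur.
Tracking loop inoperative [OR]: A tracking receiver is inoperative=not, Power amp inoperative=not, Standby HPA trips=occurs → at least one input occurs → occurs.
Antenna path unavailable [OR]: LO source is out=not, Feed failed=not, Auxiliary waveguide switch 2 malfunctions=occurs → at least one input occurs → occurs.
Transmit chain unavailable [AND]: Backup chain fails=occurs, Tracking loop inoperative=occurs, Antenna path unavailable=occurs → all inputs occur → occurs.
Satellite uplink lost [AND]: Transmit chain unavailable=occurs, Upper ACU 2 is out=occurs, Aft encoder 2 failed=occurs → all inputs occur → occurs.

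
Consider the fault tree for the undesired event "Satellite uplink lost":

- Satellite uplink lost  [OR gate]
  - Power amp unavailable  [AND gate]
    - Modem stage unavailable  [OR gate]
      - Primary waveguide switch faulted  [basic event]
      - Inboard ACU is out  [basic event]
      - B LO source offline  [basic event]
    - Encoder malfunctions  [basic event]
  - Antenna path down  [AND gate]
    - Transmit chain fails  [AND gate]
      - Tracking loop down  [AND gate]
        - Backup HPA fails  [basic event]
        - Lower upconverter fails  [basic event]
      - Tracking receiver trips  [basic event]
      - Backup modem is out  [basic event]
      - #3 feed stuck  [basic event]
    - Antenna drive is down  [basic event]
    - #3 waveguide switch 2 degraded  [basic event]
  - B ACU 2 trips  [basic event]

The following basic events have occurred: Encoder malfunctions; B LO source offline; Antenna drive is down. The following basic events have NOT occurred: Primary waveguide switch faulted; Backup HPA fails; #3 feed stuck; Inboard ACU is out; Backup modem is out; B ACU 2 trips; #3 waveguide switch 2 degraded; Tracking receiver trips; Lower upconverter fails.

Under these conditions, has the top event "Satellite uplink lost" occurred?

Yes

Modem stage unavailable [OR]: Primary waveguide switch faulted=not, Inboard ACU is out=not, B LO source offline=occurs → at least one input occurs → occurs.
Power amp unavailable [AND]: Modem stage unavailable=occurs, Encoder malfunctions=occurs → all inputs occur → occurs.
Tracking loop down [AND]: Backup HPA fails=not, Lower upconverter fails=not → not all inputs occur → does not occur.
Transmit chain fails [AND]: Tracking loop down=not, Tracking receiver trips=not, Backup modem is out=not, #3 feed stuck=not → not all inputs occur → does not occur.
Antenna path down [AND]: Transmit chain fails=not, Antenna drive is down=occurs, #3 waveguide switch 2 degraded=not → not all inputs occur → does not occur.
Satellite uplink lost [OR]: Power amp unavailable=occurs, Antenna path down=not, B ACU 2 trips=not → at least one input occurs → occurs.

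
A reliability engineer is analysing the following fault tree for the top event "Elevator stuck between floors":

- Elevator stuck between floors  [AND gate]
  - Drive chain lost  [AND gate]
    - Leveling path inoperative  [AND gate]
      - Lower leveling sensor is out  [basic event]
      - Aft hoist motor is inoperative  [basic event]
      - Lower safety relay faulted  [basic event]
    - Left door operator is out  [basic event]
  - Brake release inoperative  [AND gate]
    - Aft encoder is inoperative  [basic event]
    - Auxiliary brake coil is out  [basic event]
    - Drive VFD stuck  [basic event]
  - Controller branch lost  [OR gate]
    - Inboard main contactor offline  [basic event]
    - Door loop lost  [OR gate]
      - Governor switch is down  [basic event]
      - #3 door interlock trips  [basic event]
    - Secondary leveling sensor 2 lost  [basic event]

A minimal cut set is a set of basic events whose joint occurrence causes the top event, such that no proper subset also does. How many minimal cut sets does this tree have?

Leveling path inoperative [AND]: one cut set from each child combined → 1 × 1 × 1 = 1 cut set(s).
Drive chain lost [AND]: one cut set from each child combined → 1 × 1 = 1 cut set(s).
Brake release inoperative [AND]: one cut set from each child combined → 1 × 1 × 1 = 1 cut set(s).
Door loop lost [OR]: union of children's cut sets → 2 cut set(s).
Controller branch lost [OR]: union of children's cut sets → 4 cut set(s).
Elevator stuck between floors [AND]: one cut set from each child combined → 1 × 1 × 4 = 4 cut set(s).
Minimal cut sets: {Aft encoder is inoperative, Aft hoist motor is inoperative, Auxiliary brake coil is out, Drive VFD stuck, Inboard main contactor offline, Left door operator is out, Lower leveling sensor is out, Lower safety relay faulted}; {Aft encoder is inoperative, Aft hoist motor is inoperative, Auxiliary brake coil is out, Drive VFD stuck, Governor switch is down, Left door operator is out, Lower leveling sensor is out, Lower safety relay faulted}; {#3 door interlock trips, Aft encoder is inoperative, Aft hoist motor is inoperative, Auxiliary brake coil is out, Drive VFD stuck, Left door operator is out, Lower leveling sensor is out, Lower safety relay faulted}; {Aft encoder is inoperative, Aft hoist motor is inoperative, Auxiliary brake coil is out, Drive VFD stuck, Left door operator is out, Lower leveling sensor is out, Lower safety relay faulted, Secondary leveling sensor 2 lost}.

4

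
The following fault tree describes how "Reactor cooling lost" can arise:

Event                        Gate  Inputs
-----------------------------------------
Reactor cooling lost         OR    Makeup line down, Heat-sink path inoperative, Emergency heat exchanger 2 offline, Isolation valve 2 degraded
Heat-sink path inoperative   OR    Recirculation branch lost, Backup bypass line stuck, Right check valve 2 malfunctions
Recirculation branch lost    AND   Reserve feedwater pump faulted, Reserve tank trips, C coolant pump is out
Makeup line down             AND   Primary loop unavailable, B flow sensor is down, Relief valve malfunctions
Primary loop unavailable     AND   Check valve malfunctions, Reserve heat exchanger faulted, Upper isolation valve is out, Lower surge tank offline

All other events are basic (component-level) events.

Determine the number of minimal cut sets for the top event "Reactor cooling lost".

Primary loop unavailable [AND]: one cut set from each child combined → 1 × 1 × 1 × 1 = 1 cut set(s).
Makeup line down [AND]: one cut set from each child combined → 1 × 1 × 1 = 1 cut set(s).
Recirculation branch lost [AND]: one cut set from each child combined → 1 × 1 × 1 = 1 cut set(s).
Heat-sink path inoperative [OR]: union of children's cut sets → 3 cut set(s).
Reactor cooling lost [OR]: union of children's cut sets → 6 cut set(s).
Minimal cut sets: {B flow sensor is down, Check valve malfunctions, Lower surge tank offline, Relief valve malfunctions, Reserve heat exchanger faulted, Upper isolation valve is out}; {C coolant pump is out, Reserve feedwater pump faulted, Reserve tank trips}; {Backup bypass line stuck}; {Right check valve 2 malfunctions}; {Emergency heat exchanger 2 offline}; {Isolation valve 2 degraded}.

6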